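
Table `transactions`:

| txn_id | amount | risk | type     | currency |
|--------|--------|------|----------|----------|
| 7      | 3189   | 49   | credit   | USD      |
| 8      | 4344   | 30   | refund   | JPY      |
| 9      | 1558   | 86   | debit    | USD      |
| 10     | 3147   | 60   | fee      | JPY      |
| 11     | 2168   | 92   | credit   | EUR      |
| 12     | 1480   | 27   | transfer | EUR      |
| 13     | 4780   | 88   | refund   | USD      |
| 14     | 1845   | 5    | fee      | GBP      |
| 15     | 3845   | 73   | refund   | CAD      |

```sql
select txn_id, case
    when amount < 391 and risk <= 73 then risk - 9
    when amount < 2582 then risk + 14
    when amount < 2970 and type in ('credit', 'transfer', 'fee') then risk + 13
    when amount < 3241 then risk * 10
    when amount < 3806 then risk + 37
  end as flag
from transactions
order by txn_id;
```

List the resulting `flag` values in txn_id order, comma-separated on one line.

490, NULL, 100, 600, 106, 41, NULL, 19, NULL

txn_id=7: amount < 3241 → 490
txn_id=8: (no match → NULL) → NULL
txn_id=9: amount < 2582 → 100
txn_id=10: amount < 3241 → 600
txn_id=11: amount < 2582 → 106
txn_id=12: amount < 2582 → 41
txn_id=13: (no match → NULL) → NULL
txn_id=14: amount < 2582 → 19
txn_id=15: (no match → NULL) → NULL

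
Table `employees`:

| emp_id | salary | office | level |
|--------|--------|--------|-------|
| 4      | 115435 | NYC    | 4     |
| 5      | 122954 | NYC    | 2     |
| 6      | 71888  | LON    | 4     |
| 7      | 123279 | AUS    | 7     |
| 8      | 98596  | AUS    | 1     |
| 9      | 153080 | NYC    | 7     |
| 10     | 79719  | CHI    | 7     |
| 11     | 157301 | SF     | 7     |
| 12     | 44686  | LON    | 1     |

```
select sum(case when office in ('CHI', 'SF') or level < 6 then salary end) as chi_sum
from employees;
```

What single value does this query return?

emp_id=4: ✓ → 115435
emp_id=5: ✓ → 122954
emp_id=6: ✓ → 71888
emp_id=7: ✗
emp_id=8: ✓ → 98596
emp_id=9: ✗
emp_id=10: ✓ → 79719
emp_id=11: ✓ → 157301
emp_id=12: ✓ → 44686
chi_sum = 115435 + 122954 + 71888 + 98596 + 79719 + 157301 + 44686 = 690579

690579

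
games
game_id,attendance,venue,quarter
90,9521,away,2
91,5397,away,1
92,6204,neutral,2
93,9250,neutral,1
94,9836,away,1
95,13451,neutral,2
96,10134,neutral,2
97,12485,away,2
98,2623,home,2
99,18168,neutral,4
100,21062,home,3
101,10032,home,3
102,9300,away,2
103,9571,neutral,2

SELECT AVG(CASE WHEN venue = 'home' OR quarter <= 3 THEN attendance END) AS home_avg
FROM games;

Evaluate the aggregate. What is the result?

9912.7692307692

game_id=90: ✓ → 9521
game_id=91: ✓ → 5397
game_id=92: ✓ → 6204
game_id=93: ✓ → 9250
game_id=94: ✓ → 9836
game_id=95: ✓ → 13451
game_id=96: ✓ → 10134
game_id=97: ✓ → 12485
game_id=98: ✓ → 2623
game_id=99: ✗
game_id=100: ✓ → 21062
game_id=101: ✓ → 10032
game_id=102: ✓ → 9300
game_id=103: ✓ → 9571
home_avg = (9521 + 5397 + 6204 + 9250 + 9836 + 13451 + 10134 + 12485 + 2623 + 21062 + 10032 + 9300 + 9571) / 13 = 9912.7692307692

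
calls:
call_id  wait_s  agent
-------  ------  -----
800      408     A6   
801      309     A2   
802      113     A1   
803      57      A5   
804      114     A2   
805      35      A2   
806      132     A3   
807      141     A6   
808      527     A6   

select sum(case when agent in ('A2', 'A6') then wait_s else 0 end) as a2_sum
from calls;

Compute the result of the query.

call_id=800: ✓ → 408
call_id=801: ✓ → 309
call_id=802: ✗
call_id=803: ✗
call_id=804: ✓ → 114
call_id=805: ✓ → 35
call_id=806: ✗
call_id=807: ✓ → 141
call_id=808: ✓ → 527
a2_sum = 408 + 309 + 114 + 35 + 141 + 527 = 1534

1534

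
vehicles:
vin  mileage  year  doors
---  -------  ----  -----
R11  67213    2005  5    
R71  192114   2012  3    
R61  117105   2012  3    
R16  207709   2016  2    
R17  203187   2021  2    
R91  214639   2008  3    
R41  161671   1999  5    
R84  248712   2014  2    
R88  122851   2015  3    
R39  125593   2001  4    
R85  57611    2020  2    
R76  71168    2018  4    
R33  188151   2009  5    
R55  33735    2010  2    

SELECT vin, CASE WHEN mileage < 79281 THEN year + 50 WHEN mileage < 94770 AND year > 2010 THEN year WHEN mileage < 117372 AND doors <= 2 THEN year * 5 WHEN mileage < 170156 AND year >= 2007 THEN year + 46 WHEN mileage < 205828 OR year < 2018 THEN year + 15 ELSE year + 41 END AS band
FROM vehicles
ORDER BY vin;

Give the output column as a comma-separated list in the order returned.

vin=R11: mileage < 79281 → 2055
vin=R16: mileage < 205828 OR year < 2018 → 2031
vin=R17: mileage < 205828 OR year < 2018 → 2036
vin=R33: mileage < 205828 OR year < 2018 → 2024
vin=R39: mileage < 205828 OR year < 2018 → 2016
vin=R41: mileage < 205828 OR year < 2018 → 2014
vin=R55: mileage < 79281 → 2060
vin=R61: mileage < 170156 AND year >= 2007 → 2058
vin=R71: mileage < 205828 OR year < 2018 → 2027
vin=R76: mileage < 79281 → 2068
vin=R84: mileage < 205828 OR year < 2018 → 2029
vin=R85: mileage < 79281 → 2070
vin=R88: mileage < 170156 AND year >= 2007 → 2061
vin=R91: mileage < 205828 OR year < 2018 → 2023

2055, 2031, 2036, 2024, 2016, 2014, 2060, 2058, 2027, 2068, 2029, 2070, 2061, 2023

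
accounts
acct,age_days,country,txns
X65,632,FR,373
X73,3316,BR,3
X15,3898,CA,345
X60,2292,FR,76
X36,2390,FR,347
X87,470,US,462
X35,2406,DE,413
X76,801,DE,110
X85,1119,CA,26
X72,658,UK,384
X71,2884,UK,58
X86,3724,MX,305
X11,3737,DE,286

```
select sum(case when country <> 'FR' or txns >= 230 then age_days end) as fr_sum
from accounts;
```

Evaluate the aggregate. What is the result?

acct=X65: ✓ → 632
acct=X73: ✓ → 3316
acct=X15: ✓ → 3898
acct=X60: ✗
acct=X36: ✓ → 2390
acct=X87: ✓ → 470
acct=X35: ✓ → 2406
acct=X76: ✓ → 801
acct=X85: ✓ → 1119
acct=X72: ✓ → 658
acct=X71: ✓ → 2884
acct=X86: ✓ → 3724
acct=X11: ✓ → 3737
fr_sum = 632 + 3316 + 3898 + 2390 + 470 + 2406 + 801 + 1119 + 658 + 2884 + 3724 + 3737 = 26035

26035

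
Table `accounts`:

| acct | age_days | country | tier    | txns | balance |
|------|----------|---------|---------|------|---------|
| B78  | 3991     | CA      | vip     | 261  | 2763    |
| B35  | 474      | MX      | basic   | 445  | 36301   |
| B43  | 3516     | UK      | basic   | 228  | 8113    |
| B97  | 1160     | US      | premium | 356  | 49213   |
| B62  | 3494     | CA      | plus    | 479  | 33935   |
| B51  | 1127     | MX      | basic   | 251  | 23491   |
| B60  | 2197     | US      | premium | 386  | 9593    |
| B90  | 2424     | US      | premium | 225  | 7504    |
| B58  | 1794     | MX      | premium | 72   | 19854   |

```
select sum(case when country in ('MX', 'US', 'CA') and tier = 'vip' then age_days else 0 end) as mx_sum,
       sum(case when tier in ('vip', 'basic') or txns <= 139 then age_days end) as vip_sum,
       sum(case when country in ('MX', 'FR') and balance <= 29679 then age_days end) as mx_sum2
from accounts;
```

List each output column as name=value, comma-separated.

mx_sum=3991, vip_sum=10902, mx_sum2=2921

[mx_sum: country in ('MX', 'US', 'CA') and tier = 'vip']
acct=B78: ✓ → 3991
acct=B35: ✗
acct=B43: ✗
acct=B97: ✗
acct=B62: ✗
acct=B51: ✗
acct=B60: ✗
acct=B90: ✗
acct=B58: ✗
mx_sum = 3991
—
[vip_sum: tier in ('vip', 'basic') or txns <= 139]
acct=B78: ✓ → 3991
acct=B35: ✓ → 474
acct=B43: ✓ → 3516
acct=B97: ✗
acct=B62: ✗
acct=B51: ✓ → 1127
acct=B60: ✗
acct=B90: ✗
acct=B58: ✓ → 1794
vip_sum = 3991 + 474 + 3516 + 1127 + 1794 = 10902
—
[mx_sum2: country in ('MX', 'FR') and balance <= 29679]
acct=B78: ✗
acct=B35: ✗
acct=B43: ✗
acct=B97: ✗
acct=B62: ✗
acct=B51: ✓ → 1127
acct=B60: ✗
acct=B90: ✗
acct=B58: ✓ → 1794
mx_sum2 = 1127 + 1794 = 2921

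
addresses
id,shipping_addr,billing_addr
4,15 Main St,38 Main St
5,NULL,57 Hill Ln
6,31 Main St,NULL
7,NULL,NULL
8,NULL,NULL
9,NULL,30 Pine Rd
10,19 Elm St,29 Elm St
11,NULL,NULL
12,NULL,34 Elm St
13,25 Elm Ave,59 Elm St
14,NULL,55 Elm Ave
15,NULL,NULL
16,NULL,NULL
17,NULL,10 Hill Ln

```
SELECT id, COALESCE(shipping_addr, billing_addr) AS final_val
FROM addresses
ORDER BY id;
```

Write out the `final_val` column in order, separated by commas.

15 Main St, 57 Hill Ln, 31 Main St, NULL, NULL, 30 Pine Rd, 19 Elm St, NULL, 34 Elm St, 25 Elm Ave, 55 Elm Ave, NULL, NULL, 10 Hill Ln

id=4: shipping_addr=15 Main St → 15 Main St
id=5: shipping_addr=NULL, billing_addr=57 Hill Ln → 57 Hill Ln
id=6: shipping_addr=31 Main St → 31 Main St
id=7: shipping_addr=NULL, billing_addr=NULL (all NULL) → NULL
id=8: shipping_addr=NULL, billing_addr=NULL (all NULL) → NULL
id=9: shipping_addr=NULL, billing_addr=30 Pine Rd → 30 Pine Rd
id=10: shipping_addr=19 Elm St → 19 Elm St
id=11: shipping_addr=NULL, billing_addr=NULL (all NULL) → NULL
id=12: shipping_addr=NULL, billing_addr=34 Elm St → 34 Elm St
id=13: shipping_addr=25 Elm Ave → 25 Elm Ave
id=14: shipping_addr=NULL, billing_addr=55 Elm Ave → 55 Elm Ave
id=15: shipping_addr=NULL, billing_addr=NULL (all NULL) → NULL
id=16: shipping_addr=NULL, billing_addr=NULL (all NULL) → NULL
id=17: shipping_addr=NULL, billing_addr=10 Hill Ln → 10 Hill Ln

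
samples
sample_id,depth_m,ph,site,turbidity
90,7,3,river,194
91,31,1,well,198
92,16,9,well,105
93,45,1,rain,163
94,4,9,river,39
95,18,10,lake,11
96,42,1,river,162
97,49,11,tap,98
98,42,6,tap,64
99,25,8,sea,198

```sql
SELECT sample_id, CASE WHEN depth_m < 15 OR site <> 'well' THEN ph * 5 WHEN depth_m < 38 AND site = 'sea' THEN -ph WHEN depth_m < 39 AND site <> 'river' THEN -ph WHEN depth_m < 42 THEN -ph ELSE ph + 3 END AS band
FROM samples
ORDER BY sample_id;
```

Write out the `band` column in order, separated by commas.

15, -1, -9, 5, 45, 50, 5, 55, 30, 40

sample_id=90: depth_m < 15 OR site <> 'well' → 15
sample_id=91: depth_m < 39 AND site <> 'river' → -1
sample_id=92: depth_m < 39 AND site <> 'river' → -9
sample_id=93: depth_m < 15 OR site <> 'well' → 5
sample_id=94: depth_m < 15 OR site <> 'well' → 45
sample_id=95: depth_m < 15 OR site <> 'well' → 50
sample_id=96: depth_m < 15 OR site <> 'well' → 5
sample_id=97: depth_m < 15 OR site <> 'well' → 55
sample_id=98: depth_m < 15 OR site <> 'well' → 30
sample_id=99: depth_m < 15 OR site <> 'well' → 40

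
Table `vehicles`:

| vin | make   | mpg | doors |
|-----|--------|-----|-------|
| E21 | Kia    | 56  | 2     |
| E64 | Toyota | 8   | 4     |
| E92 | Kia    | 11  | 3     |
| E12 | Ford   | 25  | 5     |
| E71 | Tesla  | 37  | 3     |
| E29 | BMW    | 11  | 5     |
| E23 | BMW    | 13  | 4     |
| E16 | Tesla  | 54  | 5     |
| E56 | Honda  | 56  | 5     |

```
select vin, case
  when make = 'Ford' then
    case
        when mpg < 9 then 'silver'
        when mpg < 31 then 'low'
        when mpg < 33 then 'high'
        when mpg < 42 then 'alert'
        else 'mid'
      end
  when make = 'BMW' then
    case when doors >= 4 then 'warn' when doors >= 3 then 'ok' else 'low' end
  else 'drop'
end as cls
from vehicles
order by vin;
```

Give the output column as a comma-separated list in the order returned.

low, drop, drop, warn, warn, drop, drop, drop, drop

vin=E12: make='Ford' → inner[mpg < 31] → low
vin=E16: make='Tesla' → outer ELSE → drop
vin=E21: make='Kia' → outer ELSE → drop
vin=E23: make='BMW' → inner[doors >= 4] → warn
vin=E29: make='BMW' → inner[doors >= 4] → warn
vin=E56: make='Honda' → outer ELSE → drop
vin=E64: make='Toyota' → outer ELSE → drop
vin=E71: make='Tesla' → outer ELSE → drop
vin=E92: make='Kia' → outer ELSE → drop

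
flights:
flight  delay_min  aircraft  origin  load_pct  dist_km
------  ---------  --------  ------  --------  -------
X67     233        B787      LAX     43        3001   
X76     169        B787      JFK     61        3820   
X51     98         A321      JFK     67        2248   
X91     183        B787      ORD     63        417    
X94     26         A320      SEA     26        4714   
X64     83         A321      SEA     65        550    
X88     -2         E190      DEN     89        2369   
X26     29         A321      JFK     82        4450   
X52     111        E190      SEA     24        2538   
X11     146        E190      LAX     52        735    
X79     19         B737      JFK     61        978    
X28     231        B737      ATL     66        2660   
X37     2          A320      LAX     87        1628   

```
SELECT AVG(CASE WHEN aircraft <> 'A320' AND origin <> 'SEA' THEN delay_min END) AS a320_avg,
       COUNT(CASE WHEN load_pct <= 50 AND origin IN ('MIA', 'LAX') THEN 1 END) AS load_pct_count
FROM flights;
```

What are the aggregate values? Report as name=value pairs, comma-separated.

a320_avg=122.8888888889, load_pct_count=1

[a320_avg: aircraft <> 'A320' AND origin <> 'SEA']
flight=X67: ✓ → 233
flight=X76: ✓ → 169
flight=X51: ✓ → 98
flight=X91: ✓ → 183
flight=X94: ✗
flight=X64: ✗
flight=X88: ✓ → -2
flight=X26: ✓ → 29
flight=X52: ✗
flight=X11: ✓ → 146
flight=X79: ✓ → 19
flight=X28: ✓ → 231
flight=X37: ✗
a320_avg = (233 + 169 + 98 + 183 + -2 + 29 + 146 + 19 + 231) / 9 = 122.8888888889
—
[load_pct_count: load_pct <= 50 AND origin IN ('MIA', 'LAX')]
flight=X67: ✓ → 1
flight=X76: ✗
flight=X51: ✗
flight=X91: ✗
flight=X94: ✗
flight=X64: ✗
flight=X88: ✗
flight=X26: ✗
flight=X52: ✗
flight=X11: ✗
flight=X79: ✗
flight=X28: ✗
flight=X37: ✗
load_pct_count = COUNT(1) = 1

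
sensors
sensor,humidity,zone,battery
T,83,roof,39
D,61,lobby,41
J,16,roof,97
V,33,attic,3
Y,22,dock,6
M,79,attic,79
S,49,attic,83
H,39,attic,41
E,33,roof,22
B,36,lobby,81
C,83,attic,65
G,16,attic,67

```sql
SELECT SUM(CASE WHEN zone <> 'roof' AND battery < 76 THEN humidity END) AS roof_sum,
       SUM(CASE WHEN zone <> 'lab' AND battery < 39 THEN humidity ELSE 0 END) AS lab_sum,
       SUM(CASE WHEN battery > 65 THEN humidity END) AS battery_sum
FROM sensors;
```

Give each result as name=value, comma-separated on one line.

roof_sum=254, lab_sum=88, battery_sum=196

[roof_sum: zone <> 'roof' AND battery < 76]
sensor=T: ✗
sensor=D: ✓ → 61
sensor=J: ✗
sensor=V: ✓ → 33
sensor=Y: ✓ → 22
sensor=M: ✗
sensor=S: ✗
sensor=H: ✓ → 39
sensor=E: ✗
sensor=B: ✗
sensor=C: ✓ → 83
sensor=G: ✓ → 16
roof_sum = 61 + 33 + 22 + 39 + 83 + 16 = 254
—
[lab_sum: zone <> 'lab' AND battery < 39]
sensor=T: ✗
sensor=D: ✗
sensor=J: ✗
sensor=V: ✓ → 33
sensor=Y: ✓ → 22
sensor=M: ✗
sensor=S: ✗
sensor=H: ✗
sensor=E: ✓ → 33
sensor=B: ✗
sensor=C: ✗
sensor=G: ✗
lab_sum = 33 + 22 + 33 = 88
—
[battery_sum: battery > 65]
sensor=T: ✗
sensor=D: ✗
sensor=J: ✓ → 16
sensor=V: ✗
sensor=Y: ✗
sensor=M: ✓ → 79
sensor=S: ✓ → 49
sensor=H: ✗
sensor=E: ✗
sensor=B: ✓ → 36
sensor=C: ✗
sensor=G: ✓ → 16
battery_sum = 16 + 79 + 49 + 36 + 16 = 196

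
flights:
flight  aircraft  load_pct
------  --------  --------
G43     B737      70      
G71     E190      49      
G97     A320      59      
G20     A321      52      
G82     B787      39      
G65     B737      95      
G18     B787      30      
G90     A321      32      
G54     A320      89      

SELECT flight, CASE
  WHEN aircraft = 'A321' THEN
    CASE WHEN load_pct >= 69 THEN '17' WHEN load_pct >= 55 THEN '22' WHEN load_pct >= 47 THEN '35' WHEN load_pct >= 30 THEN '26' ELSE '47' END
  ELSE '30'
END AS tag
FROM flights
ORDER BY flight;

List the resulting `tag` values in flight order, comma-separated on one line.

30, 35, 30, 30, 30, 30, 30, 26, 30

flight=G18: aircraft='B787' → outer ELSE → 30
flight=G20: aircraft='A321' → inner[load_pct >= 47] → 35
flight=G43: aircraft='B737' → outer ELSE → 30
flight=G54: aircraft='A320' → outer ELSE → 30
flight=G65: aircraft='B737' → outer ELSE → 30
flight=G71: aircraft='E190' → outer ELSE → 30
flight=G82: aircraft='B787' → outer ELSE → 30
flight=G90: aircraft='A321' → inner[load_pct >= 30] → 26
flight=G97: aircraft='A320' → outer ELSE → 30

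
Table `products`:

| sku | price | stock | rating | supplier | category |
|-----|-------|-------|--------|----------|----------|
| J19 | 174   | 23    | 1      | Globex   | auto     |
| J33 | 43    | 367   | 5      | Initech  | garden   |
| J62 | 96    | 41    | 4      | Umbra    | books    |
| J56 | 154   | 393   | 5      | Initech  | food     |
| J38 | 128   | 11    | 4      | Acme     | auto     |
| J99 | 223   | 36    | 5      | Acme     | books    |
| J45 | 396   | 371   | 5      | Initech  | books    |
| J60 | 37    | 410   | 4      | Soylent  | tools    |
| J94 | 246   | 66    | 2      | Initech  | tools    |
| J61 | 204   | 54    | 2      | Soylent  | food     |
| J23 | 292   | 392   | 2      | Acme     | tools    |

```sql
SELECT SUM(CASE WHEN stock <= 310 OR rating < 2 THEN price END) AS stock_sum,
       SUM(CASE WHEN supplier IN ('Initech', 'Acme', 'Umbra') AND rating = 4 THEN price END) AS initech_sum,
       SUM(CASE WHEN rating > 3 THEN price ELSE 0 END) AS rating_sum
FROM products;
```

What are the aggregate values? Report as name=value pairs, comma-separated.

[stock_sum: stock <= 310 OR rating < 2]
sku=J19: ✓ → 174
sku=J33: ✗
sku=J62: ✓ → 96
sku=J56: ✗
sku=J38: ✓ → 128
sku=J99: ✓ → 223
sku=J45: ✗
sku=J60: ✗
sku=J94: ✓ → 246
sku=J61: ✓ → 204
sku=J23: ✗
stock_sum = 174 + 96 + 128 + 223 + 246 + 204 = 1071
—
[initech_sum: supplier IN ('Initech', 'Acme', 'Umbra') AND rating = 4]
sku=J19: ✗
sku=J33: ✗
sku=J62: ✓ → 96
sku=J56: ✗
sku=J38: ✓ → 128
sku=J99: ✗
sku=J45: ✗
sku=J60: ✗
sku=J94: ✗
sku=J61: ✗
sku=J23: ✗
initech_sum = 96 + 128 = 224
—
[rating_sum: rating > 3]
sku=J19: ✗
sku=J33: ✓ → 43
sku=J62: ✓ → 96
sku=J56: ✓ → 154
sku=J38: ✓ → 128
sku=J99: ✓ → 223
sku=J45: ✓ → 396
sku=J60: ✓ → 37
sku=J94: ✗
sku=J61: ✗
sku=J23: ✗
rating_sum = 43 + 96 + 154 + 128 + 223 + 396 + 37 = 1077

stock_sum=1071, initech_sum=224, rating_sum=1077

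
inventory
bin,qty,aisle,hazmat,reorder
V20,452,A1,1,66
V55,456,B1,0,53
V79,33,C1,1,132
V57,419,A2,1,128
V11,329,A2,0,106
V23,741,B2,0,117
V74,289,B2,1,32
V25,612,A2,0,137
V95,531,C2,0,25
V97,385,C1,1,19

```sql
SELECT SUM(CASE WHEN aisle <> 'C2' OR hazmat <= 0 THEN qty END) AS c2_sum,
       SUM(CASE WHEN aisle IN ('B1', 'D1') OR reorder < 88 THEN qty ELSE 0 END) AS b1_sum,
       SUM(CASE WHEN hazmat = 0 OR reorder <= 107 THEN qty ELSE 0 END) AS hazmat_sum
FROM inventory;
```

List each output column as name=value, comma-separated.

c2_sum=4247, b1_sum=2113, hazmat_sum=3795

[c2_sum: aisle <> 'C2' OR hazmat <= 0]
bin=V20: ✓ → 452
bin=V55: ✓ → 456
bin=V79: ✓ → 33
bin=V57: ✓ → 419
bin=V11: ✓ → 329
bin=V23: ✓ → 741
bin=V74: ✓ → 289
bin=V25: ✓ → 612
bin=V95: ✓ → 531
bin=V97: ✓ → 385
c2_sum = 452 + 456 + 33 + 419 + 329 + 741 + 289 + 612 + 531 + 385 = 4247
—
[b1_sum: aisle IN ('B1', 'D1') OR reorder < 88]
bin=V20: ✓ → 452
bin=V55: ✓ → 456
bin=V79: ✗
bin=V57: ✗
bin=V11: ✗
bin=V23: ✗
bin=V74: ✓ → 289
bin=V25: ✗
bin=V95: ✓ → 531
bin=V97: ✓ → 385
b1_sum = 452 + 456 + 289 + 531 + 385 = 2113
—
[hazmat_sum: hazmat = 0 OR reorder <= 107]
bin=V20: ✓ → 452
bin=V55: ✓ → 456
bin=V79: ✗
bin=V57: ✗
bin=V11: ✓ → 329
bin=V23: ✓ → 741
bin=V74: ✓ → 289
bin=V25: ✓ → 612
bin=V95: ✓ → 531
bin=V97: ✓ → 385
hazmat_sum = 452 + 456 + 329 + 741 + 289 + 612 + 531 + 385 = 3795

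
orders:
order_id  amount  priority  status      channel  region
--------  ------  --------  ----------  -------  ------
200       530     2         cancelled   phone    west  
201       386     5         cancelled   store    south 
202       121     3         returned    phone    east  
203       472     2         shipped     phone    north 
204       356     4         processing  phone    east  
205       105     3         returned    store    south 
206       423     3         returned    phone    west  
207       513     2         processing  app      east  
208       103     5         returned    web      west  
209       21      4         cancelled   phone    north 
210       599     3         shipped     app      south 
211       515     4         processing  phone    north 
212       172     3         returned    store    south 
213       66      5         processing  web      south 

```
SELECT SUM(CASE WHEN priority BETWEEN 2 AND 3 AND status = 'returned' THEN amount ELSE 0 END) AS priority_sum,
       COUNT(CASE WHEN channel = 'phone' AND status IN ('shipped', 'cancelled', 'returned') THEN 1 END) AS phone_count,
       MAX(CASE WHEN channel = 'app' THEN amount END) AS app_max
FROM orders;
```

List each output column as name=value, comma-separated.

[priority_sum: priority BETWEEN 2 AND 3 AND status = 'returned']
order_id=200: ✗
order_id=201: ✗
order_id=202: ✓ → 121
order_id=203: ✗
order_id=204: ✗
order_id=205: ✓ → 105
order_id=206: ✓ → 423
order_id=207: ✗
order_id=208: ✗
order_id=209: ✗
order_id=210: ✗
order_id=211: ✗
order_id=212: ✓ → 172
order_id=213: ✗
priority_sum = 121 + 105 + 423 + 172 = 821
—
[phone_count: channel = 'phone' AND status IN ('shipped', 'cancelled', 'returned')]
order_id=200: ✓ → 1
order_id=201: ✗
order_id=202: ✓ → 1
order_id=203: ✓ → 1
order_id=204: ✗
order_id=205: ✗
order_id=206: ✓ → 1
order_id=207: ✗
order_id=208: ✗
order_id=209: ✓ → 1
order_id=210: ✗
order_id=211: ✗
order_id=212: ✗
order_id=213: ✗
phone_count = COUNT(1, 1, 1, 1, 1) = 5
—
[app_max: channel = 'app']
order_id=200: ✗
order_id=201: ✗
order_id=202: ✗
order_id=203: ✗
order_id=204: ✗
order_id=205: ✗
order_id=206: ✗
order_id=207: ✓ → 513
order_id=208: ✗
order_id=209: ✗
order_id=210: ✓ → 599
order_id=211: ✗
order_id=212: ✗
order_id=213: ✗
app_max = MAX(513, 599) = 599

priority_sum=821, phone_count=5, app_max=599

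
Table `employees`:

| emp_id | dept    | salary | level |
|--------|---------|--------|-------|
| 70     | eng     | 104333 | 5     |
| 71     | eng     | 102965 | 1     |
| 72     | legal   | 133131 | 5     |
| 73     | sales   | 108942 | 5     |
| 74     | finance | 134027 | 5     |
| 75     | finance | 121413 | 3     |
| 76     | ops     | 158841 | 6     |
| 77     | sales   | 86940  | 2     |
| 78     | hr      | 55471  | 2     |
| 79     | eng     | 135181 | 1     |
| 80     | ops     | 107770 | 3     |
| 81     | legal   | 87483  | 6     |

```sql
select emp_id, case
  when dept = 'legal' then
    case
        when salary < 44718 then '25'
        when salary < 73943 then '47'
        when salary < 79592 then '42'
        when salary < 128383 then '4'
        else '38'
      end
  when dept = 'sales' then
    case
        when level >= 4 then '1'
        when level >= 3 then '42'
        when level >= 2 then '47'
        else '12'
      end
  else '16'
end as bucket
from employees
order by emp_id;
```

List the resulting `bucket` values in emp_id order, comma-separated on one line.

16, 16, 38, 1, 16, 16, 16, 47, 16, 16, 16, 4

emp_id=70: dept='eng' → outer ELSE → 16
emp_id=71: dept='eng' → outer ELSE → 16
emp_id=72: dept='legal' → inner[ELSE] → 38
emp_id=73: dept='sales' → inner[level >= 4] → 1
emp_id=74: dept='finance' → outer ELSE → 16
emp_id=75: dept='finance' → outer ELSE → 16
emp_id=76: dept='ops' → outer ELSE → 16
emp_id=77: dept='sales' → inner[level >= 2] → 47
emp_id=78: dept='hr' → outer ELSE → 16
emp_id=79: dept='eng' → outer ELSE → 16
emp_id=80: dept='ops' → outer ELSE → 16
emp_id=81: dept='legal' → inner[salary < 128383] → 4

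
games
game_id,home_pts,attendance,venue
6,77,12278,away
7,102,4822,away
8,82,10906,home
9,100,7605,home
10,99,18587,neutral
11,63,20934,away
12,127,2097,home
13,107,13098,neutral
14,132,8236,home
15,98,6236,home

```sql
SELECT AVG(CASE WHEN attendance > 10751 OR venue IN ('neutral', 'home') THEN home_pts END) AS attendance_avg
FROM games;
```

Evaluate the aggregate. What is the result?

game_id=6: ✓ → 77
game_id=7: ✗
game_id=8: ✓ → 82
game_id=9: ✓ → 100
game_id=10: ✓ → 99
game_id=11: ✓ → 63
game_id=12: ✓ → 127
game_id=13: ✓ → 107
game_id=14: ✓ → 132
game_id=15: ✓ → 98
attendance_avg = (77 + 82 + 100 + 99 + 63 + 127 + 107 + 132 + 98) / 9 = 98.3333333333

98.3333333333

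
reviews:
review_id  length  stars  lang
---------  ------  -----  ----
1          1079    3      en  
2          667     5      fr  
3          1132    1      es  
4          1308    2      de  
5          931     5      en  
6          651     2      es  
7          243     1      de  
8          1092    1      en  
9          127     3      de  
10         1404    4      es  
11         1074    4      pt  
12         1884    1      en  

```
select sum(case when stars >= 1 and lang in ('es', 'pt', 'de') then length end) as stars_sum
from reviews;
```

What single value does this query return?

review_id=1: ✗
review_id=2: ✗
review_id=3: ✓ → 1132
review_id=4: ✓ → 1308
review_id=5: ✗
review_id=6: ✓ → 651
review_id=7: ✓ → 243
review_id=8: ✗
review_id=9: ✓ → 127
review_id=10: ✓ → 1404
review_id=11: ✓ → 1074
review_id=12: ✗
stars_sum = 1132 + 1308 + 651 + 243 + 127 + 1404 + 1074 = 5939

5939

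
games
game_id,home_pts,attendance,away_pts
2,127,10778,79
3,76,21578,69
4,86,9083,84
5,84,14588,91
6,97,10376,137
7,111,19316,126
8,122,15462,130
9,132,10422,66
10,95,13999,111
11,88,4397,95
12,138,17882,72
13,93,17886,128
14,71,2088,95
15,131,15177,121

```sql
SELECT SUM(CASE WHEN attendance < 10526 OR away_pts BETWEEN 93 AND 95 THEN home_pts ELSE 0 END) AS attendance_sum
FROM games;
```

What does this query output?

game_id=2: ✗
game_id=3: ✗
game_id=4: ✓ → 86
game_id=5: ✗
game_id=6: ✓ → 97
game_id=7: ✗
game_id=8: ✗
game_id=9: ✓ → 132
game_id=10: ✗
game_id=11: ✓ → 88
game_id=12: ✗
game_id=13: ✗
game_id=14: ✓ → 71
game_id=15: ✗
attendance_sum = 86 + 97 + 132 + 88 + 71 = 474

474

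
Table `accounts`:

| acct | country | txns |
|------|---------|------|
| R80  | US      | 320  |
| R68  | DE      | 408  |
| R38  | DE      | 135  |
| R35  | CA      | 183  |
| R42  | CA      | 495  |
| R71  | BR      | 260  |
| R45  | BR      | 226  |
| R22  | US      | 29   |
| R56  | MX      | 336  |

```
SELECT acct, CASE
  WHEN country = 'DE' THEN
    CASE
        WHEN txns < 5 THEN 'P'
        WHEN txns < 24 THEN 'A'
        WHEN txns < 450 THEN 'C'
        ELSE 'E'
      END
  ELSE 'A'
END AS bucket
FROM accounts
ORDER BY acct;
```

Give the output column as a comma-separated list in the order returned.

acct=R22: country='US' → outer ELSE → A
acct=R35: country='CA' → outer ELSE → A
acct=R38: country='DE' → inner[txns < 450] → C
acct=R42: country='CA' → outer ELSE → A
acct=R45: country='BR' → outer ELSE → A
acct=R56: country='MX' → outer ELSE → A
acct=R68: country='DE' → inner[txns < 450] → C
acct=R71: country='BR' → outer ELSE → A
acct=R80: country='US' → outer ELSE → A

A, A, C, A, A, A, C, A, A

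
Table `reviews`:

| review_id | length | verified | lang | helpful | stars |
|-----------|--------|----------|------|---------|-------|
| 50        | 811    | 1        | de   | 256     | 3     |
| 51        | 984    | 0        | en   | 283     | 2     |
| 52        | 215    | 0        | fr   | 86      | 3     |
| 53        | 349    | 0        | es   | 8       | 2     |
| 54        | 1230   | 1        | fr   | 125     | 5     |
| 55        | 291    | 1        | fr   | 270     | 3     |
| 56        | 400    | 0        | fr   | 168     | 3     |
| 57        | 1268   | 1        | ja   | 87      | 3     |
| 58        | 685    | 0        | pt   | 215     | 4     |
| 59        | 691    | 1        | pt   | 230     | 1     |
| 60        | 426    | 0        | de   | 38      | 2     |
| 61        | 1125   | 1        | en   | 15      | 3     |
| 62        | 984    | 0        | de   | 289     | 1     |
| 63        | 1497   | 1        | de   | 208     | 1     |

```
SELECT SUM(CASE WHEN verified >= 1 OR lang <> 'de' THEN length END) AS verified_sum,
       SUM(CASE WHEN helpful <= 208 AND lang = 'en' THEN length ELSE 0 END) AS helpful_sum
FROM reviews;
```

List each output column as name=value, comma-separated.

[verified_sum: verified >= 1 OR lang <> 'de']
review_id=50: ✓ → 811
review_id=51: ✓ → 984
review_id=52: ✓ → 215
review_id=53: ✓ → 349
review_id=54: ✓ → 1230
review_id=55: ✓ → 291
review_id=56: ✓ → 400
review_id=57: ✓ → 1268
review_id=58: ✓ → 685
review_id=59: ✓ → 691
review_id=60: ✗
review_id=61: ✓ → 1125
review_id=62: ✗
review_id=63: ✓ → 1497
verified_sum = 811 + 984 + 215 + 349 + 1230 + 291 + 400 + 1268 + 685 + 691 + 1125 + 1497 = 9546
—
[helpful_sum: helpful <= 208 AND lang = 'en']
review_id=50: ✗
review_id=51: ✗
review_id=52: ✗
review_id=53: ✗
review_id=54: ✗
review_id=55: ✗
review_id=56: ✗
review_id=57: ✗
review_id=58: ✗
review_id=59: ✗
review_id=60: ✗
review_id=61: ✓ → 1125
review_id=62: ✗
review_id=63: ✗
helpful_sum = 1125

verified_sum=9546, helpful_sum=1125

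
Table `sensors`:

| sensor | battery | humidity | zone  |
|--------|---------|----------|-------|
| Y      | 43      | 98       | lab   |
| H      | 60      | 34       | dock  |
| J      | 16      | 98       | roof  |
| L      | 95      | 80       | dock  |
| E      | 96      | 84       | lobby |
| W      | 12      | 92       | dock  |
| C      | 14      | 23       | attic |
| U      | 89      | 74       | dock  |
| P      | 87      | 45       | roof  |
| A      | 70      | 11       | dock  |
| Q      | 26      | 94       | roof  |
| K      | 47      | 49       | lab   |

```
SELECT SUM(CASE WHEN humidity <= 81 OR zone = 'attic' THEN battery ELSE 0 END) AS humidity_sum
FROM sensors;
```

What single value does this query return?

sensor=Y: ✗
sensor=H: ✓ → 60
sensor=J: ✗
sensor=L: ✓ → 95
sensor=E: ✗
sensor=W: ✗
sensor=C: ✓ → 14
sensor=U: ✓ → 89
sensor=P: ✓ → 87
sensor=A: ✓ → 70
sensor=Q: ✗
sensor=K: ✓ → 47
humidity_sum = 60 + 95 + 14 + 89 + 87 + 70 + 47 = 462

462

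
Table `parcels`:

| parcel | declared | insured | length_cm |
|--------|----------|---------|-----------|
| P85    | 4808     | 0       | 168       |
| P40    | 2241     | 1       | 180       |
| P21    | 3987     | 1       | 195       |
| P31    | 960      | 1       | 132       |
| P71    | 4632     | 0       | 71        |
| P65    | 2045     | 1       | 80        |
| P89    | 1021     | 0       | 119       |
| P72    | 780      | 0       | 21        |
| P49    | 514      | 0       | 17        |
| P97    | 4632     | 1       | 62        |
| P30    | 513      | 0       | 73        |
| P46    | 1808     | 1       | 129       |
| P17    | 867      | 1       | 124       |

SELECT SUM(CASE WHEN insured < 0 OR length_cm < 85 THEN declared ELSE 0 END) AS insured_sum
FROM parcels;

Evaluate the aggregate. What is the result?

parcel=P85: ✗
parcel=P40: ✗
parcel=P21: ✗
parcel=P31: ✗
parcel=P71: ✓ → 4632
parcel=P65: ✓ → 2045
parcel=P89: ✗
parcel=P72: ✓ → 780
parcel=P49: ✓ → 514
parcel=P97: ✓ → 4632
parcel=P30: ✓ → 513
parcel=P46: ✗
parcel=P17: ✗
insured_sum = 4632 + 2045 + 780 + 514 + 4632 + 513 = 13116

13116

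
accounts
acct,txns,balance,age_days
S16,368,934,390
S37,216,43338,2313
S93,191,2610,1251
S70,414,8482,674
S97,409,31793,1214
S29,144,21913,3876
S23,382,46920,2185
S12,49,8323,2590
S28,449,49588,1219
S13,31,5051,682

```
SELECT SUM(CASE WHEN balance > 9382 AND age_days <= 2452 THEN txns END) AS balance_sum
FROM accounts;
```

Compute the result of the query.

acct=S16: ✗
acct=S37: ✓ → 216
acct=S93: ✗
acct=S70: ✗
acct=S97: ✓ → 409
acct=S29: ✗
acct=S23: ✓ → 382
acct=S12: ✗
acct=S28: ✓ → 449
acct=S13: ✗
balance_sum = 216 + 409 + 382 + 449 = 1456

1456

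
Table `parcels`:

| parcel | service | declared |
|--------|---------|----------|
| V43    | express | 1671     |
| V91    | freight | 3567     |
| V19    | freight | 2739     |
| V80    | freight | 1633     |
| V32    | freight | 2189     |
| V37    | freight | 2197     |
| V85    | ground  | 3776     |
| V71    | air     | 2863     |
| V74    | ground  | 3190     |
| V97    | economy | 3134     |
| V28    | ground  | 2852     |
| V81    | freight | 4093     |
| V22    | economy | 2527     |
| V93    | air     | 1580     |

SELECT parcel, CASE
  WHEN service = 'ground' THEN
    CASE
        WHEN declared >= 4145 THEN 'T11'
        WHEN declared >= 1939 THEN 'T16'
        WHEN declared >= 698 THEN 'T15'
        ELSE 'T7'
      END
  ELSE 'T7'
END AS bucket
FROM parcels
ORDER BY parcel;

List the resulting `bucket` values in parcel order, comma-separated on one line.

parcel=V19: service='freight' → outer ELSE → T7
parcel=V22: service='economy' → outer ELSE → T7
parcel=V28: service='ground' → inner[declared >= 1939] → T16
parcel=V32: service='freight' → outer ELSE → T7
parcel=V37: service='freight' → outer ELSE → T7
parcel=V43: service='express' → outer ELSE → T7
parcel=V71: service='air' → outer ELSE → T7
parcel=V74: service='ground' → inner[declared >= 1939] → T16
parcel=V80: service='freight' → outer ELSE → T7
parcel=V81: service='freight' → outer ELSE → T7
parcel=V85: service='ground' → inner[declared >= 1939] → T16
parcel=V91: service='freight' → outer ELSE → T7
parcel=V93: service='air' → outer ELSE → T7
parcel=V97: service='economy' → outer ELSE → T7

T7, T7, T16, T7, T7, T7, T7, T16, T7, T7, T16, T7, T7, T7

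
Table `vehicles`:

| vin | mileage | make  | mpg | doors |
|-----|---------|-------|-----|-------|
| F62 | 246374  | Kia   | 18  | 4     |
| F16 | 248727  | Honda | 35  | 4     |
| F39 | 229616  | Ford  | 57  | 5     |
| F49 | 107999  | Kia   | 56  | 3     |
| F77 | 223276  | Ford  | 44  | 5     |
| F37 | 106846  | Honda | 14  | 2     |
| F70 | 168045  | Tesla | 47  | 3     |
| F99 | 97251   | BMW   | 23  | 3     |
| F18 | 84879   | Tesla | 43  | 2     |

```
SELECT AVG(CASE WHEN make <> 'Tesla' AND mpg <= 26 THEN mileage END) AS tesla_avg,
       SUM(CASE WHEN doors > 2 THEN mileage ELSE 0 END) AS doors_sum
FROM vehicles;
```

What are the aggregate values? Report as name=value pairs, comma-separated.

[tesla_avg: make <> 'Tesla' AND mpg <= 26]
vin=F62: ✓ → 246374
vin=F16: ✗
vin=F39: ✗
vin=F49: ✗
vin=F77: ✗
vin=F37: ✓ → 106846
vin=F70: ✗
vin=F99: ✓ → 97251
vin=F18: ✗
tesla_avg = (246374 + 106846 + 97251) / 3 = 150157
—
[doors_sum: doors > 2]
vin=F62: ✓ → 246374
vin=F16: ✓ → 248727
vin=F39: ✓ → 229616
vin=F49: ✓ → 107999
vin=F77: ✓ → 223276
vin=F37: ✗
vin=F70: ✓ → 168045
vin=F99: ✓ → 97251
vin=F18: ✗
doors_sum = 246374 + 248727 + 229616 + 107999 + 223276 + 168045 + 97251 = 1321288

tesla_avg=150157, doors_sum=1321288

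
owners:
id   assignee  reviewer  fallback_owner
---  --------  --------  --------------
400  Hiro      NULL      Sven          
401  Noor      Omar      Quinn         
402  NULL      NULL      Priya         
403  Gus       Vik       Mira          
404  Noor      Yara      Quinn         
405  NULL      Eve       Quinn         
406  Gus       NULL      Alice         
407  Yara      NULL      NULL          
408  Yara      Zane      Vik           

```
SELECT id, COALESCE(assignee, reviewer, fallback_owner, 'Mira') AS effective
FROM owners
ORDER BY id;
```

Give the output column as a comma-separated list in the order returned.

id=400: assignee=Hiro → Hiro
id=401: assignee=Noor → Noor
id=402: assignee=NULL, reviewer=NULL, fallback_owner=Priya → Priya
id=403: assignee=Gus → Gus
id=404: assignee=Noor → Noor
id=405: assignee=NULL, reviewer=Eve → Eve
id=406: assignee=Gus → Gus
id=407: assignee=Yara → Yara
id=408: assignee=Yara → Yara

Hiro, Noor, Priya, Gus, Noor, Eve, Gus, Yara, Yara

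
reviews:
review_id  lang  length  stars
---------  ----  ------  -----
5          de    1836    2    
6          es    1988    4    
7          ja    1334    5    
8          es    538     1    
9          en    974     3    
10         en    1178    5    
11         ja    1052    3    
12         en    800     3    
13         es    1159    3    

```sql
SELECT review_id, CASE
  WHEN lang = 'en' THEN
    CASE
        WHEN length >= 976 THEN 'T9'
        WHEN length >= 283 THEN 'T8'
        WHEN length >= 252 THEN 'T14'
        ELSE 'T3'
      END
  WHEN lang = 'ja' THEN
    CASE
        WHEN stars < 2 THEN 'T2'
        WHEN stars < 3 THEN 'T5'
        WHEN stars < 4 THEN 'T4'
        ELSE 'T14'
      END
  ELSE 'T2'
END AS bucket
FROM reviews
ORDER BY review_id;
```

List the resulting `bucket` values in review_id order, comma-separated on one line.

T2, T2, T14, T2, T8, T9, T4, T8, T2

review_id=5: lang='de' → outer ELSE → T2
review_id=6: lang='es' → outer ELSE → T2
review_id=7: lang='ja' → inner[ELSE] → T14
review_id=8: lang='es' → outer ELSE → T2
review_id=9: lang='en' → inner[length >= 283] → T8
review_id=10: lang='en' → inner[length >= 976] → T9
review_id=11: lang='ja' → inner[stars < 4] → T4
review_id=12: lang='en' → inner[length >= 283] → T8
review_id=13: lang='es' → outer ELSE → T2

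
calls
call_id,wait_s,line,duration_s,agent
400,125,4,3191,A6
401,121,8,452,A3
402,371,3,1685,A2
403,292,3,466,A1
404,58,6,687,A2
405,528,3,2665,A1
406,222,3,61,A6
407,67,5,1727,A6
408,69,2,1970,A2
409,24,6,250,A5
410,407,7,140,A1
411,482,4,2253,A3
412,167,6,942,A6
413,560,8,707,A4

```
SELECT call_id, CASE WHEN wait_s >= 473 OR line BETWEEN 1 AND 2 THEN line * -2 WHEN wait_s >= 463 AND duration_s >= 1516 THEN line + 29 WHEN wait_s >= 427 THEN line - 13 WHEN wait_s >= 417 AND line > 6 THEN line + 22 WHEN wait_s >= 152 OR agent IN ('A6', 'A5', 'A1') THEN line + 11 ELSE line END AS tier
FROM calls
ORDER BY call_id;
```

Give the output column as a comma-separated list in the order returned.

call_id=400: wait_s >= 152 OR agent IN ('A6', 'A5', 'A1') → 15
call_id=401: ELSE → 8
call_id=402: wait_s >= 152 OR agent IN ('A6', 'A5', 'A1') → 14
call_id=403: wait_s >= 152 OR agent IN ('A6', 'A5', 'A1') → 14
call_id=404: ELSE → 6
call_id=405: wait_s >= 473 OR line BETWEEN 1 AND 2 → -6
call_id=406: wait_s >= 152 OR agent IN ('A6', 'A5', 'A1') → 14
call_id=407: wait_s >= 152 OR agent IN ('A6', 'A5', 'A1') → 16
call_id=408: wait_s >= 473 OR line BETWEEN 1 AND 2 → -4
call_id=409: wait_s >= 152 OR agent IN ('A6', 'A5', 'A1') → 17
call_id=410: wait_s >= 152 OR agent IN ('A6', 'A5', 'A1') → 18
call_id=411: wait_s >= 473 OR line BETWEEN 1 AND 2 → -8
call_id=412: wait_s >= 152 OR agent IN ('A6', 'A5', 'A1') → 17
call_id=413: wait_s >= 473 OR line BETWEEN 1 AND 2 → -16

15, 8, 14, 14, 6, -6, 14, 16, -4, 17, 18, -8, 17, -16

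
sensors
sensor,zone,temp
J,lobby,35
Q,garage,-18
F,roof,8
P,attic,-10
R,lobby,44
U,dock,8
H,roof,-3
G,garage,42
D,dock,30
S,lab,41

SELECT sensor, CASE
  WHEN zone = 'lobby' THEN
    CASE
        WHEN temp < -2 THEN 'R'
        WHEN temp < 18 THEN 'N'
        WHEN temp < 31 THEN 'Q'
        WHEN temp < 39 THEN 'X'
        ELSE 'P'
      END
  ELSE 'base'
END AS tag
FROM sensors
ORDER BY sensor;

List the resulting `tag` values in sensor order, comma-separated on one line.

sensor=D: zone='dock' → outer ELSE → base
sensor=F: zone='roof' → outer ELSE → base
sensor=G: zone='garage' → outer ELSE → base
sensor=H: zone='roof' → outer ELSE → base
sensor=J: zone='lobby' → inner[temp < 39] → X
sensor=P: zone='attic' → outer ELSE → base
sensor=Q: zone='garage' → outer ELSE → base
sensor=R: zone='lobby' → inner[ELSE] → P
sensor=S: zone='lab' → outer ELSE → base
sensor=U: zone='dock' → outer ELSE → base

base, base, base, base, X, base, base, P, base, base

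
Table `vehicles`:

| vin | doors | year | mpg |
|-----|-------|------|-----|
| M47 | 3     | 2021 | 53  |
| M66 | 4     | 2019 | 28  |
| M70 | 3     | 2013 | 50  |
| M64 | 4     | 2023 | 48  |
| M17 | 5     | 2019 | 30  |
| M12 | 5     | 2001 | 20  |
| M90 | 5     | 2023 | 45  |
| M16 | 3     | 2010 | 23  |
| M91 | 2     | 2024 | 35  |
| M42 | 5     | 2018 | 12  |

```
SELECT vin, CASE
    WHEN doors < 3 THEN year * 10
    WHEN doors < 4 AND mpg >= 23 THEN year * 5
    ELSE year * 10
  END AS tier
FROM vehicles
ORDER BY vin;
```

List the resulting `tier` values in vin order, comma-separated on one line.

20010, 10050, 20190, 20180, 10105, 20230, 20190, 10065, 20230, 20240

vin=M12: ELSE → 20010
vin=M16: doors < 4 AND mpg >= 23 → 10050
vin=M17: ELSE → 20190
vin=M42: ELSE → 20180
vin=M47: doors < 4 AND mpg >= 23 → 10105
vin=M64: ELSE → 20230
vin=M66: ELSE → 20190
vin=M70: doors < 4 AND mpg >= 23 → 10065
vin=M90: ELSE → 20230
vin=M91: doors < 3 → 20240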